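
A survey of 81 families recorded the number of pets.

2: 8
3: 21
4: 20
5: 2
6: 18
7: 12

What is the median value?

Cumulative frequencies: 8, 29, 49, 51, 69, 81
n = 81, so the median is the value in position (n+1)/2 = 41.
Position 41 falls at value 4.

4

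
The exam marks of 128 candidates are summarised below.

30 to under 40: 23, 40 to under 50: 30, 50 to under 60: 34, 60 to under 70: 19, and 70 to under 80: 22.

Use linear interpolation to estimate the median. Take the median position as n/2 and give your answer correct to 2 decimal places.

Cumulative frequencies: 23, 53, 87, 106, 128
n = 128; position = n/2 = 64.
This falls in the class 50 to under 60: L = 50, F = 53, f = 34, h = 10.
Median ≈ 50 + ((64 − 53) / 34) × 10 = 53.2353

53.24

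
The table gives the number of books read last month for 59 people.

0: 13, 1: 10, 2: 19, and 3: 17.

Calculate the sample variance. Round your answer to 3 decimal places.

1.257

Values: 0, 1, 2, 3
n = 59, Σfx = 99, mean = 1.6780
Σfx² = 239
Σf(x − x̄)² = Σfx² − (Σfx)²/n = 239 − 99²/59 = 72.8814
Sample variance = 72.8814 / 58 = 1.2566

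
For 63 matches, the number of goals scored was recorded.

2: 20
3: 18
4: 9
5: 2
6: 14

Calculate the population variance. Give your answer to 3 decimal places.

Values: 2, 3, 4, 5, 6
n = 63, Σfx = 224, mean = 3.5556
Σfx² = 940
Σf(x − x̄)² = Σfx² − (Σfx)²/n = 940 − 224²/63 = 143.5556
Population variance = 143.5556 / 63 = 2.2787

2.279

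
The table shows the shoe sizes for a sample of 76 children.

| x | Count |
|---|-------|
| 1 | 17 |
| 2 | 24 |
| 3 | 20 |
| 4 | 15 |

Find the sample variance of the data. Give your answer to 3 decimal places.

1.102

Values: 1, 2, 3, 4
n = 76, Σfx = 185, mean = 2.4342
Σfx² = 533
Σf(x − x̄)² = Σfx² − (Σfx)²/n = 533 − 185²/76 = 82.6711
Sample variance = 82.6711 / 75 = 1.1023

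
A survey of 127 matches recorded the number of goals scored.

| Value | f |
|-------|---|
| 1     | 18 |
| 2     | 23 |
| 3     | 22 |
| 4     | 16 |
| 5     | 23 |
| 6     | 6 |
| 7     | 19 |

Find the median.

Cumulative frequencies: 18, 41, 63, 79, 102, 108, 127
n = 127, so the median is the value in position (n+1)/2 = 64.
Position 64 falls at value 4.

4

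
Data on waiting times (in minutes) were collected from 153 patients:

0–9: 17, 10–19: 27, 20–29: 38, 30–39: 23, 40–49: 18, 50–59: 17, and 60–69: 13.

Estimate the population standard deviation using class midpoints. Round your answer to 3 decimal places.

17.792

Midpoints: 4.5, 14.5, 24.5, 34.5, 44.5, 54.5, 64.5
n = 153, Σfm = 4758.5, mean = 31.1013
Σfm² = 196428.25
Σf(m − x̄)² = Σfm² − (Σfm)²/n = 196428.25 − 4758.5²/153 = 48432.6797
Population variance = 48432.6797 / 153 = 316.5535
Standard deviation = √316.5535 = 17.7919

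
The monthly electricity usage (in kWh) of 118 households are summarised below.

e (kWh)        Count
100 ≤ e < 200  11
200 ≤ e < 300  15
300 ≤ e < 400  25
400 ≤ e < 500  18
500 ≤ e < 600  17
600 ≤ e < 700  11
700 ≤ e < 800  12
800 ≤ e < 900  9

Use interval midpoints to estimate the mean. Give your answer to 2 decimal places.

Midpoints: 150, 250, 350, 450, 550, 650, 750, 850
Σfm = 11×150 + 15×250 + 25×350 + 18×450 + 17×550 + 11×650 + 12×750 + 9×850 = 55400
n = Σf = 118
Mean = 55400 / 118 = 469.4915

469.49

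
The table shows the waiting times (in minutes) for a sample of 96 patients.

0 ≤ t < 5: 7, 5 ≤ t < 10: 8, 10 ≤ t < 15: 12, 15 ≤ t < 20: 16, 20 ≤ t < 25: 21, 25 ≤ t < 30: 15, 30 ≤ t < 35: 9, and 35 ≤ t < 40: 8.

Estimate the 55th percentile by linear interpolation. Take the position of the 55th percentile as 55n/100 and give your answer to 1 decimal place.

Cumulative frequencies: 7, 15, 27, 43, 64, 79, 88, 96
n = 96; position = 55n/100 = 52.8.
This falls in the class 20 ≤ t < 25: L = 20, F = 43, f = 21, h = 5.
55th percentile ≈ 20 + ((52.8 − 43) / 21) × 5 = 22.3333

22.3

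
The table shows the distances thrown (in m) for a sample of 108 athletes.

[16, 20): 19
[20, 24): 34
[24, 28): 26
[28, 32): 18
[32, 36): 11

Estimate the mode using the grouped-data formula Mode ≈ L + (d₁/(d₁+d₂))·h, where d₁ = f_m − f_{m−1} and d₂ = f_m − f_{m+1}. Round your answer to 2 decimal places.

22.61

Modal class: [20, 24) (highest frequency 34).
d₁ = 34 − 19 = 15, d₂ = 34 − 26 = 8
Mode ≈ 20 + (15/(15+8)) × 4 = 20 + 2.6087 = 22.6087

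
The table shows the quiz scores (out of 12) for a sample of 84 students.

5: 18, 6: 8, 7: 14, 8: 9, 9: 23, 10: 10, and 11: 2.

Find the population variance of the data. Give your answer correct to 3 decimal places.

Values: 5, 6, 7, 8, 9, 10, 11
n = 84, Σfx = 637, mean = 7.5833
Σfx² = 5105
Σf(x − x̄)² = Σfx² − (Σfx)²/n = 5105 − 637²/84 = 274.4167
Population variance = 274.4167 / 84 = 3.2669

3.267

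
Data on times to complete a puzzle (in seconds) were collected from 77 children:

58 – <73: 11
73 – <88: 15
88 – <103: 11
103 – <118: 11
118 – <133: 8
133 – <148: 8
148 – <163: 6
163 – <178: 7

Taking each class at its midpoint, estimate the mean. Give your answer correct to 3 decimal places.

Midpoints: 65.5, 80.5, 95.5, 110.5, 125.5, 140.5, 155.5, 170.5
Σfm = 11×65.5 + 15×80.5 + 11×95.5 + 11×110.5 + 8×125.5 + 8×140.5 + 6×155.5 + 7×170.5 = 8448.5
n = Σf = 77
Mean = 8448.5 / 77 = 109.7208

109.721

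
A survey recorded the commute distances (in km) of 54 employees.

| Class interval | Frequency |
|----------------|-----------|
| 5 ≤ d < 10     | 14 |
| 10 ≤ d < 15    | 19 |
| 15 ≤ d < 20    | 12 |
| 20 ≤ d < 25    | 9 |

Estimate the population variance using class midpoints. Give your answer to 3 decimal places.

Midpoints: 7.5, 12.5, 17.5, 22.5
n = 54, Σfm = 755, mean = 13.9815
Σfm² = 11987.5
Σf(m − x̄)² = Σfm² − (Σfm)²/n = 11987.5 − 755²/54 = 1431.4815
Population variance = 1431.4815 / 54 = 26.5089

26.509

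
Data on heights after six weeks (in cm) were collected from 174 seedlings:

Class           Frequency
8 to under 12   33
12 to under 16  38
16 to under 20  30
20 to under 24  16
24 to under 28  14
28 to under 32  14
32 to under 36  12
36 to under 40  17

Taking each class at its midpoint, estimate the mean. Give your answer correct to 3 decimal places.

20.644

Midpoints: 10, 14, 18, 22, 26, 30, 34, 38
Σfm = 33×10 + 38×14 + 30×18 + 16×22 + 14×26 + 14×30 + 12×34 + 17×38 = 3592
n = Σf = 174
Mean = 3592 / 174 = 20.6437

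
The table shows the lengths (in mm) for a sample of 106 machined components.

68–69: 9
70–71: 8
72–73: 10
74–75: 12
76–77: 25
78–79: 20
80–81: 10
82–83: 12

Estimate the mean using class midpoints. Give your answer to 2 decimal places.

76.20

Midpoints: 68.5, 70.5, 72.5, 74.5, 76.5, 78.5, 80.5, 82.5
Σfm = 9×68.5 + 8×70.5 + 10×72.5 + 12×74.5 + 25×76.5 + 20×78.5 + 10×80.5 + 12×82.5 = 8077
n = Σf = 106
Mean = 8077 / 106 = 76.1981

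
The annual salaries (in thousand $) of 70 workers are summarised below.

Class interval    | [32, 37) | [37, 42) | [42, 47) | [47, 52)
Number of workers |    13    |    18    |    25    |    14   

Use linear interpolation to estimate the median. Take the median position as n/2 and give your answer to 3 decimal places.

42.800

Cumulative frequencies: 13, 31, 56, 70
n = 70; position = n/2 = 35.
This falls in the class [42, 47): L = 42, F = 31, f = 25, h = 5.
Median ≈ 42 + ((35 − 31) / 25) × 5 = 42.8000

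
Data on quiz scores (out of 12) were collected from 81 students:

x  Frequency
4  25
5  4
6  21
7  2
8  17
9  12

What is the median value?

6

Cumulative frequencies: 25, 29, 50, 52, 69, 81
n = 81, so the median is the value in position (n+1)/2 = 41.
Position 41 falls at value 6.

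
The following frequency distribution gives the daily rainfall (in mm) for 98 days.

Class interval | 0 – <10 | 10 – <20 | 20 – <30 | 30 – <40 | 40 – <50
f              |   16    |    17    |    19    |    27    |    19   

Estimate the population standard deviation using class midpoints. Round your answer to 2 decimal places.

13.60

Midpoints: 5, 15, 25, 35, 45
n = 98, Σfm = 2610, mean = 26.6327
Σfm² = 87650
Σf(m − x̄)² = Σfm² − (Σfm)²/n = 87650 − 2610²/98 = 18138.7755
Population variance = 18138.7755 / 98 = 185.0895
Standard deviation = √185.0895 = 13.6048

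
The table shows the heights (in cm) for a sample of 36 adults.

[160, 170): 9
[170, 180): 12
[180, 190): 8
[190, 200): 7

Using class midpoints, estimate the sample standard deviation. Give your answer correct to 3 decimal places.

Midpoints: 165, 175, 185, 195
n = 36, Σfm = 6430, mean = 178.6111
Σfm² = 1152500
Σf(m − x̄)² = Σfm² − (Σfm)²/n = 1152500 − 6430²/36 = 4030.5556
Sample variance = 4030.5556 / 35 = 115.1587
Standard deviation = √115.1587 = 10.7312

10.731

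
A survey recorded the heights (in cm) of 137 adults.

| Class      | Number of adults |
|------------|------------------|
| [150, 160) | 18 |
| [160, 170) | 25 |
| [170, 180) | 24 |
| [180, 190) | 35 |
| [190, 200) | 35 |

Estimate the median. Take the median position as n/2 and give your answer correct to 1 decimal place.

180.4

Cumulative frequencies: 18, 43, 67, 102, 137
n = 137; position = n/2 = 68.5.
This falls in the class [180, 190): L = 180, F = 67, f = 35, h = 10.
Median ≈ 180 + ((68.5 − 67) / 35) × 10 = 180.4286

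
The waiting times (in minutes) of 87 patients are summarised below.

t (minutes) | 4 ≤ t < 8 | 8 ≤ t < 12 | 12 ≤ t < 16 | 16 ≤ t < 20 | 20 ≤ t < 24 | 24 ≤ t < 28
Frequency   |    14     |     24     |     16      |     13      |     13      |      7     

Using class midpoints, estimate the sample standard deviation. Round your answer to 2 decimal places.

Midpoints: 6, 10, 14, 18, 22, 26
n = 87, Σfm = 1250, mean = 14.3678
Σfm² = 21276
Σf(m − x̄)² = Σfm² − (Σfm)²/n = 21276 − 1250²/87 = 3316.2299
Sample variance = 3316.2299 / 86 = 38.5608
Standard deviation = √38.5608 = 6.2097

6.21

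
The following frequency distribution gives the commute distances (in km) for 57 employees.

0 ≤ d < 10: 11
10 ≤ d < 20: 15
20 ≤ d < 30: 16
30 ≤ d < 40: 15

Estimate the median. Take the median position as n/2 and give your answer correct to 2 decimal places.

21.56

Cumulative frequencies: 11, 26, 42, 57
n = 57; position = n/2 = 28.5.
This falls in the class 20 ≤ d < 30: L = 20, F = 26, f = 16, h = 10.
Median ≈ 20 + ((28.5 − 26) / 16) × 10 = 21.5625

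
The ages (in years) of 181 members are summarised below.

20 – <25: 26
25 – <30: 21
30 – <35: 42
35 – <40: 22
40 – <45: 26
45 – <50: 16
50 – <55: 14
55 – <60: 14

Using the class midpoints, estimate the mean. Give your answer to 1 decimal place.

Midpoints: 22.5, 27.5, 32.5, 37.5, 42.5, 47.5, 52.5, 57.5
Σfm = 26×22.5 + 21×27.5 + 42×32.5 + 22×37.5 + 26×42.5 + 16×47.5 + 14×52.5 + 14×57.5 = 6757.5
n = Σf = 181
Mean = 6757.5 / 181 = 37.3343

37.3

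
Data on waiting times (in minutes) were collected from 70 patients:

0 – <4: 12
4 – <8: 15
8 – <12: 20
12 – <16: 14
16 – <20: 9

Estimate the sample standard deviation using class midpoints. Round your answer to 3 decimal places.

Midpoints: 2, 6, 10, 14, 18
n = 70, Σfm = 672, mean = 9.6000
Σfm² = 8248
Σf(m − x̄)² = Σfm² − (Σfm)²/n = 8248 − 672²/70 = 1796.8000
Sample variance = 1796.8000 / 69 = 26.0406
Standard deviation = √26.0406 = 5.1030

5.103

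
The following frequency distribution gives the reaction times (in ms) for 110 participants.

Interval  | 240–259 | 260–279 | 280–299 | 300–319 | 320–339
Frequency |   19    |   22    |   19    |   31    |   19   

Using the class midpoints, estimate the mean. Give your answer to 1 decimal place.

291.1

Midpoints: 249.5, 269.5, 289.5, 309.5, 329.5
Σfm = 19×249.5 + 22×269.5 + 19×289.5 + 31×309.5 + 19×329.5 = 32025
n = Σf = 110
Mean = 32025 / 110 = 291.1364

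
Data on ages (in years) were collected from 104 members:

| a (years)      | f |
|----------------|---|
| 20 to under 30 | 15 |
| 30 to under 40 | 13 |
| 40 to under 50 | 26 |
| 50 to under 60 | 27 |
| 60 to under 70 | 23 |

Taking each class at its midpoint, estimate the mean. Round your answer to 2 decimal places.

Midpoints: 25, 35, 45, 55, 65
Σfm = 15×25 + 13×35 + 26×45 + 27×55 + 23×65 = 4980
n = Σf = 104
Mean = 4980 / 104 = 47.8846

47.88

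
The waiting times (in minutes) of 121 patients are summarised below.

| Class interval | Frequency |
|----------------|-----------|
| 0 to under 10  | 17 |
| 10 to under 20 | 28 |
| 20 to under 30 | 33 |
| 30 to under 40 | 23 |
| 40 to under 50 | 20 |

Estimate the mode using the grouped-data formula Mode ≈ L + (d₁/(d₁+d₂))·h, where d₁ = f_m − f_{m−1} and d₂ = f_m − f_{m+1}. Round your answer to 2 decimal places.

23.33

Modal class: 20 to under 30 (highest frequency 33).
d₁ = 33 − 28 = 5, d₂ = 33 − 23 = 10
Mode ≈ 20 + (5/(5+10)) × 10 = 20 + 3.3333 = 23.3333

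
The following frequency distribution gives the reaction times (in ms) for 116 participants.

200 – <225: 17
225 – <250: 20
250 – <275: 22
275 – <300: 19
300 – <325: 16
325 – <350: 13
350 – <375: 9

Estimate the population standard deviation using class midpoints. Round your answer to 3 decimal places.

Midpoints: 212.5, 237.5, 262.5, 287.5, 312.5, 337.5, 362.5
n = 116, Σfm = 32250, mean = 278.0172
Σfm² = 9208125
Σf(m − x̄)² = Σfm² − (Σfm)²/n = 9208125 − 32250²/116 = 242068.9655
Population variance = 242068.9655 / 116 = 2086.8014
Standard deviation = √2086.8014 = 45.6815

45.682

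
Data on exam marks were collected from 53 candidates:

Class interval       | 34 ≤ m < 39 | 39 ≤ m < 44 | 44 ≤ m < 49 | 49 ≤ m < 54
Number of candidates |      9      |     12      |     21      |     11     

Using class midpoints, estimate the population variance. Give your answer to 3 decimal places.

Midpoints: 36.5, 41.5, 46.5, 51.5
n = 53, Σfm = 2369.5, mean = 44.7075
Σfm² = 107239.25
Σf(m − x̄)² = Σfm² − (Σfm)²/n = 107239.25 − 2369.5²/53 = 1304.7170
Population variance = 1304.7170 / 53 = 24.6173

24.617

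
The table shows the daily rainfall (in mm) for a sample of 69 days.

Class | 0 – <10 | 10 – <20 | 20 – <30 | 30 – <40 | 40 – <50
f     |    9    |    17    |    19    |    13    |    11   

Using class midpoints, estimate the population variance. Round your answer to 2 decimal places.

159.42

Midpoints: 5, 15, 25, 35, 45
n = 69, Σfm = 1725, mean = 25.0000
Σfm² = 54125
Σf(m − x̄)² = Σfm² − (Σfm)²/n = 54125 − 1725²/69 = 11000.0000
Population variance = 11000.0000 / 69 = 159.4203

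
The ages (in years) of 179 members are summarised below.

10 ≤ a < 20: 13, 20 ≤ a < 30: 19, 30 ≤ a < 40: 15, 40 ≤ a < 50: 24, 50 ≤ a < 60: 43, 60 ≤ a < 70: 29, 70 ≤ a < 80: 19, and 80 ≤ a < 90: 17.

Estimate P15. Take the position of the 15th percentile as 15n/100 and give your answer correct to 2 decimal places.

Cumulative frequencies: 13, 32, 47, 71, 114, 143, 162, 179
n = 179; position = 15n/100 = 26.85.
This falls in the class 20 ≤ a < 30: L = 20, F = 13, f = 19, h = 10.
15th percentile ≈ 20 + ((26.85 − 13) / 19) × 10 = 27.2895

27.29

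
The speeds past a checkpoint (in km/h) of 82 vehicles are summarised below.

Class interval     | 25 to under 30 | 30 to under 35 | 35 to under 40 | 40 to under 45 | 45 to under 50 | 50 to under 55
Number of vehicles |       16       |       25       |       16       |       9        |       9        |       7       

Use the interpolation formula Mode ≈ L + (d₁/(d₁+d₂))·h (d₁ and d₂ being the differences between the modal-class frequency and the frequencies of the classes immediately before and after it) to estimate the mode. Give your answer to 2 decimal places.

Modal class: 30 to under 35 (highest frequency 25).
d₁ = 25 − 16 = 9, d₂ = 25 − 16 = 9
Mode ≈ 30 + (9/(9+9)) × 5 = 30 + 2.5000 = 32.5000

32.50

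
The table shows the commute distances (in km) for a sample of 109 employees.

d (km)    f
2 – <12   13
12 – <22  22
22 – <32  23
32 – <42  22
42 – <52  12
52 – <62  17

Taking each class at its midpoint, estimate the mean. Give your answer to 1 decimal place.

31.5

Midpoints: 7, 17, 27, 37, 47, 57
Σfm = 13×7 + 22×17 + 23×27 + 22×37 + 12×47 + 17×57 = 3433
n = Σf = 109
Mean = 3433 / 109 = 31.4954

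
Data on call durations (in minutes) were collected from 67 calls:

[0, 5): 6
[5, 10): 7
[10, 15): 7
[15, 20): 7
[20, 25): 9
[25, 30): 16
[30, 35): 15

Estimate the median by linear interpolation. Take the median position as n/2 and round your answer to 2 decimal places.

23.61

Cumulative frequencies: 6, 13, 20, 27, 36, 52, 67
n = 67; position = n/2 = 33.5.
This falls in the class [20, 25): L = 20, F = 27, f = 9, h = 5.
Median ≈ 20 + ((33.5 − 27) / 9) × 5 = 23.6111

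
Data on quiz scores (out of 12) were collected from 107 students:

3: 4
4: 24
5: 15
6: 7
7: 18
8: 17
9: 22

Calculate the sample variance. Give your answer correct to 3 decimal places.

Values: 3, 4, 5, 6, 7, 8, 9
n = 107, Σfx = 685, mean = 6.4019
Σfx² = 4799
Σf(x − x̄)² = Σfx² − (Σfx)²/n = 4799 − 685²/107 = 413.7196
Sample variance = 413.7196 / 106 = 3.9030

3.903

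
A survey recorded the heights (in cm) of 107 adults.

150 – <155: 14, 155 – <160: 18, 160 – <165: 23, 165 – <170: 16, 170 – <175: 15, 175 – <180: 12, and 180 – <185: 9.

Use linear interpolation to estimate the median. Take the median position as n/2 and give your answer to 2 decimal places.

Cumulative frequencies: 14, 32, 55, 71, 86, 98, 107
n = 107; position = n/2 = 53.5.
This falls in the class 160 – <165: L = 160, F = 32, f = 23, h = 5.
Median ≈ 160 + ((53.5 − 32) / 23) × 5 = 164.6739

164.67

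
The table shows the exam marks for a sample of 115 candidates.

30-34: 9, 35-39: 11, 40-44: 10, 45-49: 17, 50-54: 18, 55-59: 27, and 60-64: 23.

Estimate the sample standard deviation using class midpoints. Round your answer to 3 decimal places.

9.477

Midpoints: 32, 37, 42, 47, 52, 57, 62
n = 115, Σfm = 5815, mean = 50.5652
Σfm² = 304275
Σf(m − x̄)² = Σfm² − (Σfm)²/n = 304275 − 5815²/115 = 10238.2609
Sample variance = 10238.2609 / 114 = 89.8093
Standard deviation = √89.8093 = 9.4768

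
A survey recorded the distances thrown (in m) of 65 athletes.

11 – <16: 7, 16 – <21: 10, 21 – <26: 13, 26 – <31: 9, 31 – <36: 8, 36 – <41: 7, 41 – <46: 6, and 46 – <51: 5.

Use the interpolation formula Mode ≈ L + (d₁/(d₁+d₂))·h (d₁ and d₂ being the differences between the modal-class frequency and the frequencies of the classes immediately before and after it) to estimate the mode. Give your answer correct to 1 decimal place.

23.1

Modal class: 21 – <26 (highest frequency 13).
d₁ = 13 − 10 = 3, d₂ = 13 − 9 = 4
Mode ≈ 21 + (3/(3+4)) × 5 = 21 + 2.1429 = 23.1429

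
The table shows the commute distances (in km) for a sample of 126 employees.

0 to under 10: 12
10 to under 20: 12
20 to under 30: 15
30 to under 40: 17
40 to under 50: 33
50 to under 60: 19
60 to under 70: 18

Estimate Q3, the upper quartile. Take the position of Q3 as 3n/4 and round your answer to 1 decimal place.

Cumulative frequencies: 12, 24, 39, 56, 89, 108, 126
n = 126; position = 3n/4 = 94.5.
This falls in the class 50 to under 60: L = 50, F = 89, f = 19, h = 10.
Upper quartile ≈ 50 + ((94.5 − 89) / 19) × 10 = 52.8947

52.9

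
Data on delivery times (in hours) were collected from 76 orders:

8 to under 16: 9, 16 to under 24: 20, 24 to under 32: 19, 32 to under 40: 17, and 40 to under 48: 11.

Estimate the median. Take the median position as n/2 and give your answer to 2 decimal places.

Cumulative frequencies: 9, 29, 48, 65, 76
n = 76; position = n/2 = 38.
This falls in the class 24 to under 32: L = 24, F = 29, f = 19, h = 8.
Median ≈ 24 + ((38 − 29) / 19) × 8 = 27.7895

27.79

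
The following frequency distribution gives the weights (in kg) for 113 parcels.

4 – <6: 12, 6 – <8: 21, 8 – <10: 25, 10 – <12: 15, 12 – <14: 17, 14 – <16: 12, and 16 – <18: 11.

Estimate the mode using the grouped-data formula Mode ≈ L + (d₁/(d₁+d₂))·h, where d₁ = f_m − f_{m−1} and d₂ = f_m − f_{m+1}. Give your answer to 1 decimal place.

Modal class: 8 – <10 (highest frequency 25).
d₁ = 25 − 21 = 4, d₂ = 25 − 15 = 10
Mode ≈ 8 + (4/(4+10)) × 2 = 8 + 0.5714 = 8.5714

8.6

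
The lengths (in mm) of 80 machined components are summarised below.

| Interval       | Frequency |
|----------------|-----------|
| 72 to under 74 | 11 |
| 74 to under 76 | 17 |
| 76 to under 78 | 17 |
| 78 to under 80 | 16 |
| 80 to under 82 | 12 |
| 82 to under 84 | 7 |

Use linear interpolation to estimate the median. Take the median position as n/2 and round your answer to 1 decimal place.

77.4

Cumulative frequencies: 11, 28, 45, 61, 73, 80
n = 80; position = n/2 = 40.
This falls in the class 76 to under 78: L = 76, F = 28, f = 17, h = 2.
Median ≈ 76 + ((40 − 28) / 17) × 2 = 77.4118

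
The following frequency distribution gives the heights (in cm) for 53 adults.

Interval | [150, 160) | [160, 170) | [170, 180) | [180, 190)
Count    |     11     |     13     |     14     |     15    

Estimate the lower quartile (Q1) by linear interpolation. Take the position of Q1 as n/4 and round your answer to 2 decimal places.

Cumulative frequencies: 11, 24, 38, 53
n = 53; position = n/4 = 13.25.
This falls in the class [160, 170): L = 160, F = 11, f = 13, h = 10.
Lower quartile ≈ 160 + ((13.25 − 11) / 13) × 10 = 161.7308

161.73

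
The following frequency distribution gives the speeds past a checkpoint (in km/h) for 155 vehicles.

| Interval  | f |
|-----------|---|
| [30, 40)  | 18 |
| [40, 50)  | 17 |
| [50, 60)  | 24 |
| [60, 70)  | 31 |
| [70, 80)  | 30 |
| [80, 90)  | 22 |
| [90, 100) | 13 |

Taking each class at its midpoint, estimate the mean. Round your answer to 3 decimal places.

65.065

Midpoints: 35, 45, 55, 65, 75, 85, 95
Σfm = 18×35 + 17×45 + 24×55 + 31×65 + 30×75 + 22×85 + 13×95 = 10085
n = Σf = 155
Mean = 10085 / 155 = 65.0645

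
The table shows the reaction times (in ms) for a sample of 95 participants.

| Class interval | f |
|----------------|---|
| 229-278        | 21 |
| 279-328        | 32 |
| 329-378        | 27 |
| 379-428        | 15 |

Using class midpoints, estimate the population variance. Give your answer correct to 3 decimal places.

Midpoints: 253.5, 303.5, 353.5, 403.5
n = 95, Σfm = 30632.5, mean = 322.4474
Σfm² = 10113263.75
Σf(m − x̄)² = Σfm² − (Σfm)²/n = 10113263.75 − 30632.5²/95 = 235894.7368
Population variance = 235894.7368 / 95 = 2483.1025

2483.102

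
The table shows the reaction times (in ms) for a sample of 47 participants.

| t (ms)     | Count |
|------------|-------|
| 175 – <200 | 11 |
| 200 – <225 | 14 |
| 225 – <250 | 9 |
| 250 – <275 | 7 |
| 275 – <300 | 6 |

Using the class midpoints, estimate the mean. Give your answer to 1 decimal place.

Midpoints: 187.5, 212.5, 237.5, 262.5, 287.5
Σfm = 11×187.5 + 14×212.5 + 9×237.5 + 7×262.5 + 6×287.5 = 10737.5
n = Σf = 47
Mean = 10737.5 / 47 = 228.4574

228.5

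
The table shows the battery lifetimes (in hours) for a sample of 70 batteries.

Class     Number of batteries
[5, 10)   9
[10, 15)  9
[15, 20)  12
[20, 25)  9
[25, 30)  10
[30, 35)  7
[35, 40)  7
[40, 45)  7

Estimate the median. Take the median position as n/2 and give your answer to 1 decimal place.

22.8

Cumulative frequencies: 9, 18, 30, 39, 49, 56, 63, 70
n = 70; position = n/2 = 35.
This falls in the class [20, 25): L = 20, F = 30, f = 9, h = 5.
Median ≈ 20 + ((35 − 30) / 9) × 5 = 22.7778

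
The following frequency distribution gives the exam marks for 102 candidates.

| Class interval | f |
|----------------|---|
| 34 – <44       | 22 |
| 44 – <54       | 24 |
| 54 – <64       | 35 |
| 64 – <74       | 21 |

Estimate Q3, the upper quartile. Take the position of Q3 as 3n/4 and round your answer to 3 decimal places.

Cumulative frequencies: 22, 46, 81, 102
n = 102; position = 3n/4 = 76.5.
This falls in the class 54 – <64: L = 54, F = 46, f = 35, h = 10.
Upper quartile ≈ 54 + ((76.5 − 46) / 35) × 10 = 62.7143

62.714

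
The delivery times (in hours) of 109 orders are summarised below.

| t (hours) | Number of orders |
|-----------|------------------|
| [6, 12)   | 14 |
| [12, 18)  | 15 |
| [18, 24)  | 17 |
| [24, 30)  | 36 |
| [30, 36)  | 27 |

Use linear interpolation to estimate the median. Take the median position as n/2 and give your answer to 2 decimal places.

Cumulative frequencies: 14, 29, 46, 82, 109
n = 109; position = n/2 = 54.5.
This falls in the class [24, 30): L = 24, F = 46, f = 36, h = 6.
Median ≈ 24 + ((54.5 − 46) / 36) × 6 = 25.4167

25.42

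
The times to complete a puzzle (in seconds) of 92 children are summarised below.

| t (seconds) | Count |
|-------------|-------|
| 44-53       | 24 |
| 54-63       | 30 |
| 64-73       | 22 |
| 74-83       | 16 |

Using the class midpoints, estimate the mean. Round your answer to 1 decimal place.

61.8

Midpoints: 48.5, 58.5, 68.5, 78.5
Σfm = 24×48.5 + 30×58.5 + 22×68.5 + 16×78.5 = 5682
n = Σf = 92
Mean = 5682 / 92 = 61.7609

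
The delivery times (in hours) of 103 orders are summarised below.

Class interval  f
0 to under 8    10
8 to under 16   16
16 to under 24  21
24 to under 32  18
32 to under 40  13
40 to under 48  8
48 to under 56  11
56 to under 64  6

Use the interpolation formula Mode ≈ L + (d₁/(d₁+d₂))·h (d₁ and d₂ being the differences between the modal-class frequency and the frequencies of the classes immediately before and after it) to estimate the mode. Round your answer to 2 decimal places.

21.00

Modal class: 16 to under 24 (highest frequency 21).
d₁ = 21 − 16 = 5, d₂ = 21 − 18 = 3
Mode ≈ 16 + (5/(5+3)) × 8 = 16 + 5.0000 = 21.0000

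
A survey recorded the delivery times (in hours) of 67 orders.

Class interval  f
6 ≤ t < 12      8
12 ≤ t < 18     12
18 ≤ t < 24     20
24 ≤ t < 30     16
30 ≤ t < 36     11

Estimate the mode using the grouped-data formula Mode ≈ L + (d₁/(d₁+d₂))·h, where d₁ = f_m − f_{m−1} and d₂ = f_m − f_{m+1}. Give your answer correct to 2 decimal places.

Modal class: 18 ≤ t < 24 (highest frequency 20).
d₁ = 20 − 12 = 8, d₂ = 20 − 16 = 4
Mode ≈ 18 + (8/(8+4)) × 6 = 18 + 4.0000 = 22.0000

22.00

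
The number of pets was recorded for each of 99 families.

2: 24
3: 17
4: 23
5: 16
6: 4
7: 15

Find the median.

4

Cumulative frequencies: 24, 41, 64, 80, 84, 99
n = 99, so the median is the value in position (n+1)/2 = 50.
Position 50 falls at value 4.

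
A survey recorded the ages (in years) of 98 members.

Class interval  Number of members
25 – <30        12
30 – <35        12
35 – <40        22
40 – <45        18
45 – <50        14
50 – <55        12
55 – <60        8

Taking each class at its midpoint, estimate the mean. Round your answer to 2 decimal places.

Midpoints: 27.5, 32.5, 37.5, 42.5, 47.5, 52.5, 57.5
Σfm = 12×27.5 + 12×32.5 + 22×37.5 + 18×42.5 + 14×47.5 + 12×52.5 + 8×57.5 = 4065
n = Σf = 98
Mean = 4065 / 98 = 41.4796

41.48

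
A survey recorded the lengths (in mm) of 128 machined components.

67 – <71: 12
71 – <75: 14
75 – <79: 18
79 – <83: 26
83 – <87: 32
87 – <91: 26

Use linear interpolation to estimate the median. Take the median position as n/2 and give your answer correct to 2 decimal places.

82.08

Cumulative frequencies: 12, 26, 44, 70, 102, 128
n = 128; position = n/2 = 64.
This falls in the class 79 – <83: L = 79, F = 44, f = 26, h = 4.
Median ≈ 79 + ((64 − 44) / 26) × 4 = 82.0769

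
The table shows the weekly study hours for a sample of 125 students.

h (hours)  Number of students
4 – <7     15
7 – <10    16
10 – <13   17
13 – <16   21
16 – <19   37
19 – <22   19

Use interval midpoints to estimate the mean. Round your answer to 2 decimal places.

Midpoints: 5.5, 8.5, 11.5, 14.5, 17.5, 20.5
Σfm = 15×5.5 + 16×8.5 + 17×11.5 + 21×14.5 + 37×17.5 + 19×20.5 = 1755.5
n = Σf = 125
Mean = 1755.5 / 125 = 14.0440

14.04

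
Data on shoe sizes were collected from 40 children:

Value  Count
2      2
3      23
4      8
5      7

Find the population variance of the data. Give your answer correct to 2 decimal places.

Values: 2, 3, 4, 5
n = 40, Σfx = 140, mean = 3.5000
Σfx² = 518
Σf(x − x̄)² = Σfx² − (Σfx)²/n = 518 − 140²/40 = 28.0000
Population variance = 28.0000 / 40 = 0.7000

0.70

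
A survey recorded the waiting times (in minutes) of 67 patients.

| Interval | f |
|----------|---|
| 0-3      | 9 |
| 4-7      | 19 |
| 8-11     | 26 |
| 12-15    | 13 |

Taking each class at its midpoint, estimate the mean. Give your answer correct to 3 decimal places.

Midpoints: 1.5, 5.5, 9.5, 13.5
Σfm = 9×1.5 + 19×5.5 + 26×9.5 + 13×13.5 = 540.5
n = Σf = 67
Mean = 540.5 / 67 = 8.0672

8.067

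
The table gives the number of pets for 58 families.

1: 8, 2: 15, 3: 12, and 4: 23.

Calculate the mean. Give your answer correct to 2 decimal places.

2.86

Values: 1, 2, 3, 4
Σfx = 8×1 + 15×2 + 12×3 + 23×4 = 166
n = Σf = 58
Mean = 166 / 58 = 2.8621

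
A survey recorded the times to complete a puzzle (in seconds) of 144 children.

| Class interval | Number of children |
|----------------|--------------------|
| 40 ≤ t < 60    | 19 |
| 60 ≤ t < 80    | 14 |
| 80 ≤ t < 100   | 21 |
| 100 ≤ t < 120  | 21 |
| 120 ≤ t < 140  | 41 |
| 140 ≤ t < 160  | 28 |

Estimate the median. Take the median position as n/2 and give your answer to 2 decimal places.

Cumulative frequencies: 19, 33, 54, 75, 116, 144
n = 144; position = n/2 = 72.
This falls in the class 100 ≤ t < 120: L = 100, F = 54, f = 21, h = 20.
Median ≈ 100 + ((72 − 54) / 21) × 20 = 117.1429

117.14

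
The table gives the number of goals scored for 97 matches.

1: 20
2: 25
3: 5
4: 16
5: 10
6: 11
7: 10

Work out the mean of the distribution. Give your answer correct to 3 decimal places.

3.454

Values: 1, 2, 3, 4, 5, 6, 7
Σfx = 20×1 + 25×2 + 5×3 + 16×4 + 10×5 + 11×6 + 10×7 = 335
n = Σf = 97
Mean = 335 / 97 = 3.4536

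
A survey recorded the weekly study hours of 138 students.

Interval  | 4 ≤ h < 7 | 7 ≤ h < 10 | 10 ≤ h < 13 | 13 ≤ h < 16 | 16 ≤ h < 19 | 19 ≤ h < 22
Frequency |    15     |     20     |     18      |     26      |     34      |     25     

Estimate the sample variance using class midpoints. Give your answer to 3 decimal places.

Midpoints: 5.5, 8.5, 11.5, 14.5, 17.5, 20.5
n = 138, Σfm = 1944, mean = 14.0870
Σfm² = 30664.5
Σf(m − x̄)² = Σfm² − (Σfm)²/n = 30664.5 − 1944²/138 = 3279.4565
Sample variance = 3279.4565 / 137 = 23.9376

23.938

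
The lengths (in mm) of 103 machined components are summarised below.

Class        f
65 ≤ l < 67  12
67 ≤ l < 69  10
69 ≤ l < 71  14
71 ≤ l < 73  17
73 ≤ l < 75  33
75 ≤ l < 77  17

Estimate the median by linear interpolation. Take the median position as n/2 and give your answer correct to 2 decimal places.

72.82

Cumulative frequencies: 12, 22, 36, 53, 86, 103
n = 103; position = n/2 = 51.5.
This falls in the class 71 ≤ l < 73: L = 71, F = 36, f = 17, h = 2.
Median ≈ 71 + ((51.5 − 36) / 17) × 2 = 72.8235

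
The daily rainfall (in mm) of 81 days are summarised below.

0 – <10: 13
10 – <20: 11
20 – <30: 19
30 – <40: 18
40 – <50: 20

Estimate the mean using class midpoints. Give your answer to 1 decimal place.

Midpoints: 5, 15, 25, 35, 45
Σfm = 13×5 + 11×15 + 19×25 + 18×35 + 20×45 = 2235
n = Σf = 81
Mean = 2235 / 81 = 27.5926

27.6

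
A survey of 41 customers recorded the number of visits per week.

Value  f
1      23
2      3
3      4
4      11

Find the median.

Cumulative frequencies: 23, 26, 30, 41
n = 41, so the median is the value in position (n+1)/2 = 21.
Position 21 falls at value 1.

1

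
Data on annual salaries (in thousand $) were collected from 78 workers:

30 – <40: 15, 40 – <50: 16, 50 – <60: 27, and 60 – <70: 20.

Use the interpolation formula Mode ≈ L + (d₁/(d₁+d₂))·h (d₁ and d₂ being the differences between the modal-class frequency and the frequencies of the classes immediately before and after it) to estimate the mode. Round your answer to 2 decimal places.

56.11

Modal class: 50 – <60 (highest frequency 27).
d₁ = 27 − 16 = 11, d₂ = 27 − 20 = 7
Mode ≈ 50 + (11/(11+7)) × 10 = 50 + 6.1111 = 56.1111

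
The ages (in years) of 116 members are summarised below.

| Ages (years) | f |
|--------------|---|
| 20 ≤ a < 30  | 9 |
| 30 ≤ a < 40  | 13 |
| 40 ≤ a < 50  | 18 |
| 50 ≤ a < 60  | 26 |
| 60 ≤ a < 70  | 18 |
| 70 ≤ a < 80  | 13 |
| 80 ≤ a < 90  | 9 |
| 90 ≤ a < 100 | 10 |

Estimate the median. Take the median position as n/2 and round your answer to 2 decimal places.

56.92

Cumulative frequencies: 9, 22, 40, 66, 84, 97, 106, 116
n = 116; position = n/2 = 58.
This falls in the class 50 ≤ a < 60: L = 50, F = 40, f = 26, h = 10.
Median ≈ 50 + ((58 − 40) / 26) × 10 = 56.9231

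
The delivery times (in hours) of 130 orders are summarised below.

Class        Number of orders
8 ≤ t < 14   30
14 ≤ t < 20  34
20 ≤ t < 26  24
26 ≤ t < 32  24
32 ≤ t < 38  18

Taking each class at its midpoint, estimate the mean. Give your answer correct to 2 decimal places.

21.43

Midpoints: 11, 17, 23, 29, 35
Σfm = 30×11 + 34×17 + 24×23 + 24×29 + 18×35 = 2786
n = Σf = 130
Mean = 2786 / 130 = 21.4308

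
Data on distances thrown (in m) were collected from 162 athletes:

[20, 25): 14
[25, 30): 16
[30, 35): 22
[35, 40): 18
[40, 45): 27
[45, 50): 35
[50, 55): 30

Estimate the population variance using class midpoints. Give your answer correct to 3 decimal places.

Midpoints: 22.5, 27.5, 32.5, 37.5, 42.5, 47.5, 52.5
n = 162, Σfm = 6530, mean = 40.3086
Σfm² = 278162.5
Σf(m − x̄)² = Σfm² − (Σfm)²/n = 278162.5 − 6530²/162 = 14947.0679
Population variance = 14947.0679 / 162 = 92.2659

92.266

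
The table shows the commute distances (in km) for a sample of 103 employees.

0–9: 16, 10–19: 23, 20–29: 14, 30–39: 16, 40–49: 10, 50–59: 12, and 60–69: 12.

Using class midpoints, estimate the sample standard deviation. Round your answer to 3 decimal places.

19.852

Midpoints: 4.5, 14.5, 24.5, 34.5, 44.5, 54.5, 64.5
n = 103, Σfm = 3173.5, mean = 30.8107
Σfm² = 137975.75
Σf(m − x̄)² = Σfm² − (Σfm)²/n = 137975.75 − 3173.5²/103 = 40198.0583
Sample variance = 40198.0583 / 102 = 394.0986
Standard deviation = √394.0986 = 19.8519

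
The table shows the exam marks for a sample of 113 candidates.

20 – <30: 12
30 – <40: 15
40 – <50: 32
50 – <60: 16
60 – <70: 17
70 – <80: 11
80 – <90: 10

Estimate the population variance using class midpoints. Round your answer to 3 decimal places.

Midpoints: 25, 35, 45, 55, 65, 75, 85
n = 113, Σfm = 5925, mean = 52.4336
Σfm² = 345025
Σf(m − x̄)² = Σfm² − (Σfm)²/n = 345025 − 5925²/113 = 34355.7522
Population variance = 34355.7522 / 113 = 304.0332

304.033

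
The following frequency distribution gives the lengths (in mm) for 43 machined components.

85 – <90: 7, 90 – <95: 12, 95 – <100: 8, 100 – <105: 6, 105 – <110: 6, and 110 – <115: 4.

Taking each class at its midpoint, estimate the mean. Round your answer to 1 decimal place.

Midpoints: 87.5, 92.5, 97.5, 102.5, 107.5, 112.5
Σfm = 7×87.5 + 12×92.5 + 8×97.5 + 6×102.5 + 6×107.5 + 4×112.5 = 4212.5
n = Σf = 43
Mean = 4212.5 / 43 = 97.9651

98.0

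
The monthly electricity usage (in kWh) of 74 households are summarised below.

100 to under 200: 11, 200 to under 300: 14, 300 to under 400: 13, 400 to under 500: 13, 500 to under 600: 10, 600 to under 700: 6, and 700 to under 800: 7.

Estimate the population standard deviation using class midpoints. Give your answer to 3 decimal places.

Midpoints: 150, 250, 350, 450, 550, 650, 750
n = 74, Σfm = 30200, mean = 408.1081
Σfm² = 14845000
Σf(m − x̄)² = Σfm² − (Σfm)²/n = 14845000 − 30200²/74 = 2520135.1351
Population variance = 2520135.1351 / 74 = 34055.8802
Standard deviation = √34055.8802 = 184.5424

184.542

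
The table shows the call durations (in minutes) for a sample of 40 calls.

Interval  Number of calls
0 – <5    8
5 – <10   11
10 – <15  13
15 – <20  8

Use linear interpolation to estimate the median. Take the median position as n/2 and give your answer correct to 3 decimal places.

Cumulative frequencies: 8, 19, 32, 40
n = 40; position = n/2 = 20.
This falls in the class 10 – <15: L = 10, F = 19, f = 13, h = 5.
Median ≈ 10 + ((20 − 19) / 13) × 5 = 10.3846

10.385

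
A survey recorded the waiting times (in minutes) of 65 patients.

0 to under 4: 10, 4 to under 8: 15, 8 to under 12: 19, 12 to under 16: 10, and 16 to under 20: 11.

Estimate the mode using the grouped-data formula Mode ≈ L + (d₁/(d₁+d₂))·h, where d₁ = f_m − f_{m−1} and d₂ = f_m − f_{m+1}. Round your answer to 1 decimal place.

9.2

Modal class: 8 to under 12 (highest frequency 19).
d₁ = 19 − 15 = 4, d₂ = 19 − 10 = 9
Mode ≈ 8 + (4/(4+9)) × 4 = 8 + 1.2308 = 9.2308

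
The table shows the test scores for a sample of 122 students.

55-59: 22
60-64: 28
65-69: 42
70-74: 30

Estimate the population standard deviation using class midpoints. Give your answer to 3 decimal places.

5.192

Midpoints: 57, 62, 67, 72
n = 122, Σfm = 7964, mean = 65.2787
Σfm² = 523168
Σf(m − x̄)² = Σfm² − (Σfm)²/n = 523168 − 7964²/122 = 3288.5246
Population variance = 3288.5246 / 122 = 26.9551
Standard deviation = √26.9551 = 5.1918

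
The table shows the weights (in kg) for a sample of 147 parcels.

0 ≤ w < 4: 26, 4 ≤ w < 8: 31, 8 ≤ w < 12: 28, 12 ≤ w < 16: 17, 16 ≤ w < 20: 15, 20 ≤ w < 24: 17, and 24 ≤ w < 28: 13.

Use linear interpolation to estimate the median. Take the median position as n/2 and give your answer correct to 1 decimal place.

10.4

Cumulative frequencies: 26, 57, 85, 102, 117, 134, 147
n = 147; position = n/2 = 73.5.
This falls in the class 8 ≤ w < 12: L = 8, F = 57, f = 28, h = 4.
Median ≈ 8 + ((73.5 − 57) / 28) × 4 = 10.3571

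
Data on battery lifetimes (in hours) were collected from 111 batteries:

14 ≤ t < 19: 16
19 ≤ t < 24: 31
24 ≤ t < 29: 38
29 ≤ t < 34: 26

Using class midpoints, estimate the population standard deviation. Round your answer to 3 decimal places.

Midpoints: 16.5, 21.5, 26.5, 31.5
n = 111, Σfm = 2756.5, mean = 24.8333
Σfm² = 71169.75
Σf(m − x̄)² = Σfm² − (Σfm)²/n = 71169.75 − 2756.5²/111 = 2716.6667
Population variance = 2716.6667 / 111 = 24.4745
Standard deviation = √24.4745 = 4.9472

4.947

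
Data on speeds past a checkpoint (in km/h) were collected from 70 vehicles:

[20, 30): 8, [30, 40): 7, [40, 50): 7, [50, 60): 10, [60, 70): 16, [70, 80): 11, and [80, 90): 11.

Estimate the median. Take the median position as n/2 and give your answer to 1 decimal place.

Cumulative frequencies: 8, 15, 22, 32, 48, 59, 70
n = 70; position = n/2 = 35.
This falls in the class [60, 70): L = 60, F = 32, f = 16, h = 10.
Median ≈ 60 + ((35 − 32) / 16) × 10 = 61.8750

61.9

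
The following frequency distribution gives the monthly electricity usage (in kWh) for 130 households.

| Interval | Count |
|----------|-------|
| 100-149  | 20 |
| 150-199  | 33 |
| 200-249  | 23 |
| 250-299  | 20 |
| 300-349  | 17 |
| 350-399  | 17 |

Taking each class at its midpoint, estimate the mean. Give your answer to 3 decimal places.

Midpoints: 124.5, 174.5, 224.5, 274.5, 324.5, 374.5
Σfm = 20×124.5 + 33×174.5 + 23×224.5 + 20×274.5 + 17×324.5 + 17×374.5 = 30785
n = Σf = 130
Mean = 30785 / 130 = 236.8077

236.808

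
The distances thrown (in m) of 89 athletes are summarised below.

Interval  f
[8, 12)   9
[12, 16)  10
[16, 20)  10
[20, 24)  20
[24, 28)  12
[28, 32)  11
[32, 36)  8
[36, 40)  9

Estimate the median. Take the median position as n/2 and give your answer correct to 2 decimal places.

23.10

Cumulative frequencies: 9, 19, 29, 49, 61, 72, 80, 89
n = 89; position = n/2 = 44.5.
This falls in the class [20, 24): L = 20, F = 29, f = 20, h = 4.
Median ≈ 20 + ((44.5 − 29) / 20) × 4 = 23.1000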